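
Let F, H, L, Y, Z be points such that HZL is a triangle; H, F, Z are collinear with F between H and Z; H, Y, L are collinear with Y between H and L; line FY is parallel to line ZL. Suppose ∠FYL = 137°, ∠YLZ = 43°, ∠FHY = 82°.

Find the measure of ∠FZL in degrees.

1. ∠HLZ = 43°  [Y on ray LH]
2. ∠LHZ = 82°  [F on HZ, Y on HL]
3. ∠HZL = 55°  [△HZL]
4. ∠FZL = 55°  [F on ray ZH]

∠FZL = 55°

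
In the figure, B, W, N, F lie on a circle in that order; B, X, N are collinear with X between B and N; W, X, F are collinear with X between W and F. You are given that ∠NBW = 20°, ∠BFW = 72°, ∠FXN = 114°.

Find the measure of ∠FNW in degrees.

1. ∠NFW = 20°  [same arc WN]
2. ∠BNW = 72°  [same arc BW]
3. ∠BXW = 114°  [vertical angles at X]
4. ∠NXW = 66°  [linear pair at X on BN]
5. ∠FWN = 42°  [△WXN]
6. ∠FNW = 118°  [△WNF]

∠FNW = 118°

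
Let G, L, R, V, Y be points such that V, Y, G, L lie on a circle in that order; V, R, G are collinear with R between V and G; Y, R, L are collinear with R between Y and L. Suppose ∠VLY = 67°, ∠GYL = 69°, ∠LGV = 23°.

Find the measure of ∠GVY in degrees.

∠GVY = 21°

1. ∠VGY = 67°  [same arc VY]
2. ∠GRY = 44°  [△YRG]
3. ∠LYV = 23°  [same arc VL]
4. ∠VRY = 136°  [linear pair at R on VG]
5. ∠GVY = 21°  [△VRY]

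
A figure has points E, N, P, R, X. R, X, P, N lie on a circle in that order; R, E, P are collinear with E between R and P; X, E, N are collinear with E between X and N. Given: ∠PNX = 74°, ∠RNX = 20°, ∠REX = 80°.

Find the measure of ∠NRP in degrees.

∠NRP = 60°

1. ∠RPX = 20°  [same arc RX]
2. ∠PEX = 100°  [linear pair at E on RP]
3. ∠NXP = 60°  [△XEP]
4. ∠NRP = 60°  [same arc PN]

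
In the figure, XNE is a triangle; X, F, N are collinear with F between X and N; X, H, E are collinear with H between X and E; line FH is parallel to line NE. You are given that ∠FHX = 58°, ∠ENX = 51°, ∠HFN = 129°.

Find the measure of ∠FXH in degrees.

∠FXH = 71°

1. ∠NEX = 58°  [FH∥NE, corresponding at H]
2. ∠EXN = 71°  [△XNE]
3. ∠FXH = 71°  [F on XN, H on XE]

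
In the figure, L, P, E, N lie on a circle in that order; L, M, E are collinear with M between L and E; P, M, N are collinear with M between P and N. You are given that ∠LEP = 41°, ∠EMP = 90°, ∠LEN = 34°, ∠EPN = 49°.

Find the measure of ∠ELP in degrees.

∠ELP = 56°

1. ∠LMP = 90°  [linear pair at M on LE]
2. ∠LPN = 34°  [same arc LN]
3. ∠ELP = 56°  [△LMP]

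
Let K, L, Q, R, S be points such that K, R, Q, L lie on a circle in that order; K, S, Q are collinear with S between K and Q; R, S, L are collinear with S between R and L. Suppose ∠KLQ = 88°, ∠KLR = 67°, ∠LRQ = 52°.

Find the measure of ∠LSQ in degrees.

1. ∠KRQ = 92°  [cyclic KRQL, opposite ∠R+∠L]
2. ∠KQR = 67°  [same arc KR]
3. ∠LKQ = 52°  [same arc QL]
4. ∠QKR = 21°  [△KRQ]
5. ∠KQL = 40°  [△KQL]
6. ∠QLR = 21°  [same arc RQ]
7. ∠LSQ = 119°  [△QSL]

∠LSQ = 119°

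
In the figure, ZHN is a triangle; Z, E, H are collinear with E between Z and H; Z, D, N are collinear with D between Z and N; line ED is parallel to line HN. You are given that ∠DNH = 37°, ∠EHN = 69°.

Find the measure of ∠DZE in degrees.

1. ∠HNZ = 37°  [D on ray NZ]
2. ∠NHZ = 69°  [E on ray HZ]
3. ∠HZN = 74°  [△ZHN]
4. ∠DZE = 74°  [E on ZH, D on ZN]

∠DZE = 74°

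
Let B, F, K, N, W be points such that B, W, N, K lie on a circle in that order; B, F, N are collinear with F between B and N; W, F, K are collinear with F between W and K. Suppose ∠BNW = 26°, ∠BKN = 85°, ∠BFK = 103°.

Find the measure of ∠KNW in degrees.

∠KNW = 70°

1. ∠BWN = 95°  [cyclic BWNK, opposite ∠W+∠K]
2. ∠NFW = 103°  [vertical angles at F]
3. ∠NBW = 59°  [△BWN]
4. ∠KWN = 51°  [△WFN]
5. ∠NKW = 59°  [same arc WN]
6. ∠KNW = 70°  [△WNK]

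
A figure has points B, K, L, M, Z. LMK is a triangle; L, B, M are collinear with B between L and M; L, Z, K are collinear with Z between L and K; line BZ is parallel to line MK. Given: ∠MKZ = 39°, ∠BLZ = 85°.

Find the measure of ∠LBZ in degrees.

1. ∠LKM = 39°  [Z on ray KL]
2. ∠KLM = 85°  [B on LM, Z on LK]
3. ∠KML = 56°  [△LMK]
4. ∠LBZ = 56°  [BZ∥MK, corresponding at B]

∠LBZ = 56°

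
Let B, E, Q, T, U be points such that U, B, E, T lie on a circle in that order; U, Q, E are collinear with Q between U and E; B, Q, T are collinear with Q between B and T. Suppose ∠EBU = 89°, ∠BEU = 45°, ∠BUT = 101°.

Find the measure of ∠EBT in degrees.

∠EBT = 55°

1. ∠BUE = 46°  [△UBE]
2. ∠BET = 79°  [cyclic UBET, opposite ∠U+∠E]
3. ∠BTE = 46°  [same arc BE]
4. ∠EBT = 55°  [△BET]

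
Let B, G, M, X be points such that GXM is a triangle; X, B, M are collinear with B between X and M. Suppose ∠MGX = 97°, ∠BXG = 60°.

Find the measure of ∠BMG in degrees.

∠BMG = 23°

1. ∠GXM = 60°  [B on ray XM]
2. ∠GMX = 23°  [△GXM]
3. ∠BMG = 23°  [B on ray MX]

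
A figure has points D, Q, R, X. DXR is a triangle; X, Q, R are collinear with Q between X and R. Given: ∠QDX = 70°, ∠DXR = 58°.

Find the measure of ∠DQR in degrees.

∠DQR = 128°

1. ∠DXQ = 58°  [Q on ray XR]
2. ∠DQX = 52°  [△DXQ]
3. ∠DQR = 128°  [linear pair at Q on XR]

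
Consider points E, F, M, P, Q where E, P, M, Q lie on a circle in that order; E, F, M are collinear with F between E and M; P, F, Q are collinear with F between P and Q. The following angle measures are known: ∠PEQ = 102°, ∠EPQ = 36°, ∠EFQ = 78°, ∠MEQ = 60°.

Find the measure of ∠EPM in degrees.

1. ∠EMQ = 36°  [same arc EQ]
2. ∠EQM = 84°  [△EMQ]
3. ∠EPM = 96°  [cyclic EPMQ, opposite ∠P+∠Q]

∠EPM = 96°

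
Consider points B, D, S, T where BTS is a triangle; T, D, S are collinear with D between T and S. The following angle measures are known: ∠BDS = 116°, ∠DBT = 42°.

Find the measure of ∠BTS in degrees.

∠BTS = 74°

1. ∠BDT = 64°  [linear pair at D on TS]
2. ∠BTD = 74°  [△BTD]
3. ∠BTS = 74°  [D on ray TS]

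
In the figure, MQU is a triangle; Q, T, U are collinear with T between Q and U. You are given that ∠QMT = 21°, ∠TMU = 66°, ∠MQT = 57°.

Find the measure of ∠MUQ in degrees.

∠MUQ = 36°

1. ∠MTQ = 102°  [△MQT]
2. ∠MTU = 78°  [linear pair at T on QU]
3. ∠MUT = 36°  [△MTU]
4. ∠MUQ = 36°  [T on ray UQ]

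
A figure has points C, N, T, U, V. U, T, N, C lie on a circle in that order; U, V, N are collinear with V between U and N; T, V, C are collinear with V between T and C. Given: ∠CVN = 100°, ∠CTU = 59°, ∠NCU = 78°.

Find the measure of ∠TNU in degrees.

∠TNU = 57°

1. ∠TVU = 100°  [vertical angles at V]
2. ∠NUT = 21°  [△UVT]
3. ∠NTU = 102°  [cyclic UTNC, opposite ∠T+∠C]
4. ∠TNU = 57°  [△UTN]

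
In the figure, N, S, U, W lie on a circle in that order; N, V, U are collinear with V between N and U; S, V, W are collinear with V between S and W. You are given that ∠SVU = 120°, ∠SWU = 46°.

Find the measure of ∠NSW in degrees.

1. ∠NVS = 60°  [linear pair at V on NU]
2. ∠SNU = 46°  [same arc SU]
3. ∠NSW = 74°  [△NVS]

∠NSW = 74°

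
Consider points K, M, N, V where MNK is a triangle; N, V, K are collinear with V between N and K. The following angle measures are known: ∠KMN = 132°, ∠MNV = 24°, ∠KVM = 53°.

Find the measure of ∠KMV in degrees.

1. ∠KNM = 24°  [V on ray NK]
2. ∠MKN = 24°  [△MNK]
3. ∠MKV = 24°  [V on ray KN]
4. ∠KMV = 103°  [△MVK]

∠KMV = 103°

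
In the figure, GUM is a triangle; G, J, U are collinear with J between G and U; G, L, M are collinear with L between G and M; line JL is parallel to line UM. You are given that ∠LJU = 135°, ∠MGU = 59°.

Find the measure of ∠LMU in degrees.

1. ∠GJL = 45°  [linear pair at J on GU]
2. ∠JGL = 59°  [J on GU, L on GM]
3. ∠GLJ = 76°  [△GJL]
4. ∠JLM = 104°  [linear pair at L on GM]
5. ∠LMU = 76°  [JL∥UM, co-interior at M–L]

∠LMU = 76°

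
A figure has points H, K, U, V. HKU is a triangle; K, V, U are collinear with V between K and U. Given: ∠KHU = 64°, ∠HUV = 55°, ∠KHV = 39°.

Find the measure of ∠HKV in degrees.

∠HKV = 61°

1. ∠HUK = 55°  [V on ray UK]
2. ∠HKU = 61°  [△HKU]
3. ∠HKV = 61°  [V on ray KU]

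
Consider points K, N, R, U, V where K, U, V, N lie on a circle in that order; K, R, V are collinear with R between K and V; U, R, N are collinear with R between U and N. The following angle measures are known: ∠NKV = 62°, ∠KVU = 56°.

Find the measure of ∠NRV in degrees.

∠NRV = 118°

1. ∠KNU = 56°  [same arc KU]
2. ∠KRN = 62°  [△KRN]
3. ∠NRV = 118°  [linear pair at R on KV]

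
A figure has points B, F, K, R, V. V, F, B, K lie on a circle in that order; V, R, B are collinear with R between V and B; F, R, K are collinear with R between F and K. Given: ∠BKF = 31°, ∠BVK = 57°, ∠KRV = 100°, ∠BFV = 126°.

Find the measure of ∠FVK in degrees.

1. ∠BFK = 57°  [same arc BK]
2. ∠FBK = 92°  [△FBK]
3. ∠FVK = 88°  [cyclic VFBK, opposite ∠V+∠B]

∠FVK = 88°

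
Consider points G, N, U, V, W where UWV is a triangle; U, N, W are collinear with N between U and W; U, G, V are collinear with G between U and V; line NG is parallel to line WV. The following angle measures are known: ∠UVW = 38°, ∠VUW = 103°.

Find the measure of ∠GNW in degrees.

1. ∠UWV = 39°  [△UWV]
2. ∠GNU = 39°  [NG∥WV, corresponding at N]
3. ∠GNW = 141°  [linear pair at N on UW]

∠GNW = 141°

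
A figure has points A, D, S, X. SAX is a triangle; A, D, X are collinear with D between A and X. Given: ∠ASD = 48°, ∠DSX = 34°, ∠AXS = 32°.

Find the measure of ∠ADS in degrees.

∠ADS = 66°

1. ∠DXS = 32°  [D on ray XA]
2. ∠SDX = 114°  [△SDX]
3. ∠ADS = 66°  [linear pair at D on AX]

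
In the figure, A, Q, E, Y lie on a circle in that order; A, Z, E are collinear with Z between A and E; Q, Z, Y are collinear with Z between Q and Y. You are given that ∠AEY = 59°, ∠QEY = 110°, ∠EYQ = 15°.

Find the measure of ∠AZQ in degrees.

1. ∠AQY = 59°  [same arc AY]
2. ∠EAQ = 15°  [same arc QE]
3. ∠AZQ = 106°  [△AZQ]

∠AZQ = 106°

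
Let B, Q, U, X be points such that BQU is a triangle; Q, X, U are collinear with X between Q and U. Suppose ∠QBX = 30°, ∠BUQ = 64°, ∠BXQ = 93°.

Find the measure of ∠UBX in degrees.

1. ∠BUX = 64°  [X on ray UQ]
2. ∠BXU = 87°  [linear pair at X on QU]
3. ∠UBX = 29°  [△BXU]

∠UBX = 29°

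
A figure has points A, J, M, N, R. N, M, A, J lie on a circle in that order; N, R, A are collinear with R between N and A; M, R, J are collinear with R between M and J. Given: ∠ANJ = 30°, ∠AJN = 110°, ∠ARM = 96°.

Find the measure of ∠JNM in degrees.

∠JNM = 86°

1. ∠JAN = 40°  [△NAJ]
2. ∠JRN = 96°  [vertical angles at R]
3. ∠JMN = 40°  [same arc NJ]
4. ∠MJN = 54°  [△NRJ]
5. ∠JNM = 86°  [△NMJ]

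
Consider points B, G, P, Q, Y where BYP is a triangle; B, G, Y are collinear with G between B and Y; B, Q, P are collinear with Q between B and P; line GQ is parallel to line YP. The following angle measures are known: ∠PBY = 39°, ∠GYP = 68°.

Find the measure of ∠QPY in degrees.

1. ∠BYP = 68°  [G on ray YB]
2. ∠BPY = 73°  [△BYP]
3. ∠QPY = 73°  [Q on ray PB]

∠QPY = 73°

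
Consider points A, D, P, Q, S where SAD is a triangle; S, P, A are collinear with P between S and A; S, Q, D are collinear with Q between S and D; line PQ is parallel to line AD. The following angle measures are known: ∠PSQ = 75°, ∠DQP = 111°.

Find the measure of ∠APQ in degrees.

∠APQ = 144°

1. ∠PQS = 69°  [linear pair at Q on SD]
2. ∠QPS = 36°  [△SPQ]
3. ∠APQ = 144°  [linear pair at P on SA]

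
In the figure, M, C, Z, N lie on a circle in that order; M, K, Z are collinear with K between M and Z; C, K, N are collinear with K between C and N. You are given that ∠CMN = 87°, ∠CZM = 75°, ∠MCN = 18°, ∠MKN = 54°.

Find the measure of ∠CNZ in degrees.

∠CNZ = 36°

1. ∠MZN = 18°  [same arc MN]
2. ∠NKZ = 126°  [linear pair at K on MZ]
3. ∠CNZ = 36°  [△ZKN]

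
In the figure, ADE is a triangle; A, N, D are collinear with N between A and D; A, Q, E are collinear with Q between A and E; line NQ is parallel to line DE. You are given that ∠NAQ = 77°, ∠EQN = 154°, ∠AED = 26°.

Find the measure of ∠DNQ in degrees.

∠DNQ = 103°

1. ∠AQN = 26°  [linear pair at Q on AE]
2. ∠ANQ = 77°  [△ANQ]
3. ∠DNQ = 103°  [linear pair at N on AD]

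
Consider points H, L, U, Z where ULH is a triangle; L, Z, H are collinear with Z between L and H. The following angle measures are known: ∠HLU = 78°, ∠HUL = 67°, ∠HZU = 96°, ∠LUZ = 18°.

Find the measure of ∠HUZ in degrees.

∠HUZ = 49°

1. ∠LHU = 35°  [△ULH]
2. ∠UHZ = 35°  [Z on ray HL]
3. ∠HUZ = 49°  [△UZH]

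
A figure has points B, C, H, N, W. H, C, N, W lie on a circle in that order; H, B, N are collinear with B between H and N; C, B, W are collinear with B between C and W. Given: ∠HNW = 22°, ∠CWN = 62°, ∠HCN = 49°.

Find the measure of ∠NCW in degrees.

1. ∠HWN = 131°  [cyclic HCNW, opposite ∠C+∠W]
2. ∠NHW = 27°  [△HNW]
3. ∠NCW = 27°  [same arc NW]

∠NCW = 27°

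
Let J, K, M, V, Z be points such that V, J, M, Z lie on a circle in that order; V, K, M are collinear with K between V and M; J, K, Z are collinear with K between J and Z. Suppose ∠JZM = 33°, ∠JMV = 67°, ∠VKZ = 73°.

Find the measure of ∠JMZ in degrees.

1. ∠JKM = 73°  [vertical angles at K]
2. ∠MJZ = 40°  [△JKM]
3. ∠JMZ = 107°  [△JMZ]

∠JMZ = 107°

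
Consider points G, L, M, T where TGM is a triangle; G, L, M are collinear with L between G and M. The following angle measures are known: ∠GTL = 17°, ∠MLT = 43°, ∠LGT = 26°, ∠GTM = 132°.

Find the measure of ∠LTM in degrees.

∠LTM = 115°

1. ∠MGT = 26°  [L on ray GM]
2. ∠GMT = 22°  [△TGM]
3. ∠LMT = 22°  [L on ray MG]
4. ∠LTM = 115°  [△TLM]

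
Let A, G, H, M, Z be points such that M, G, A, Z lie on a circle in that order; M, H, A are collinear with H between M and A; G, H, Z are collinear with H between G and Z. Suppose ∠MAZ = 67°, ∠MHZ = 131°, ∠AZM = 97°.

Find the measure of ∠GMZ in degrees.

∠GMZ = 80°

1. ∠MGZ = 67°  [same arc MZ]
2. ∠AMZ = 16°  [△MAZ]
3. ∠GZM = 33°  [△MHZ]
4. ∠GMZ = 80°  [△MGZ]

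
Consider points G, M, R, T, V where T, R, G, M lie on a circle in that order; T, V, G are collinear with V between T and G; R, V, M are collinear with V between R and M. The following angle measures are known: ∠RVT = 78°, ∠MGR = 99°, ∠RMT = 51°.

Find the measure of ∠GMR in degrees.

∠GMR = 54°

1. ∠GVR = 102°  [linear pair at V on TG]
2. ∠RGT = 51°  [same arc TR]
3. ∠GRM = 27°  [△RVG]
4. ∠GMR = 54°  [△RGM]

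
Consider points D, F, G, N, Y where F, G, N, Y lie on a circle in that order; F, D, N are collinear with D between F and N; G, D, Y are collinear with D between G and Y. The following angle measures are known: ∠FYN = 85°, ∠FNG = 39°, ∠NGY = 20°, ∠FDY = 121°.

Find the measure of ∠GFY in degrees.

∠GFY = 66°

1. ∠FGN = 95°  [cyclic FGNY, opposite ∠G+∠Y]
2. ∠GFN = 46°  [△FGN]
3. ∠GYN = 46°  [same arc GN]
4. ∠GNY = 114°  [△GNY]
5. ∠GFY = 66°  [cyclic FGNY, opposite ∠F+∠N]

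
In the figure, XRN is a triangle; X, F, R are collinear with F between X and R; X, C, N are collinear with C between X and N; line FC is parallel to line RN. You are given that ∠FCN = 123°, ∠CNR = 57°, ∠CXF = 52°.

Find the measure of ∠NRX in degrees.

∠NRX = 71°

1. ∠RNX = 57°  [C on ray NX]
2. ∠NXR = 52°  [F on XR, C on XN]
3. ∠NRX = 71°  [△XRN]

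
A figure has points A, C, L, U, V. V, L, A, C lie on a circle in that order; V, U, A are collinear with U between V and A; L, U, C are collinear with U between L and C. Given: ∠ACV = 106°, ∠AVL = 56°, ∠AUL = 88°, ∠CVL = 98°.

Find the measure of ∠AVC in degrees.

1. ∠ALV = 74°  [cyclic VLAC, opposite ∠L+∠C]
2. ∠LAV = 50°  [△VLA]
3. ∠CUV = 88°  [vertical angles at U]
4. ∠LCV = 50°  [same arc VL]
5. ∠AVC = 42°  [△VUC]

∠AVC = 42°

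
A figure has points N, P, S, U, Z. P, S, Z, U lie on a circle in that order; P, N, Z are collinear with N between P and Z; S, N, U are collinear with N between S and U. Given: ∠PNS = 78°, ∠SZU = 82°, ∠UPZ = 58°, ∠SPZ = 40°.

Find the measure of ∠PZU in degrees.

1. ∠UNZ = 78°  [vertical angles at N]
2. ∠SUZ = 40°  [same arc SZ]
3. ∠PZU = 62°  [△ZNU]

∠PZU = 62°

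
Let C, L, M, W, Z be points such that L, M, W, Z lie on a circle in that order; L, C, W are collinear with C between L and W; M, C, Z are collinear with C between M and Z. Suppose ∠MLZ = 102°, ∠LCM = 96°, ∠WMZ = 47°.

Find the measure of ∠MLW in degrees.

1. ∠MWZ = 78°  [cyclic LMWZ, opposite ∠L+∠W]
2. ∠MZW = 55°  [△MWZ]
3. ∠MLW = 55°  [same arc MW]

∠MLW = 55°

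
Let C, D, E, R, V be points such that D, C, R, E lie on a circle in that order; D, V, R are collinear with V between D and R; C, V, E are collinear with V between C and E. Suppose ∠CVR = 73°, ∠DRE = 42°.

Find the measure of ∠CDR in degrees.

1. ∠CVD = 107°  [linear pair at V on DR]
2. ∠DCE = 42°  [same arc DE]
3. ∠CDR = 31°  [△DVC]

∠CDR = 31°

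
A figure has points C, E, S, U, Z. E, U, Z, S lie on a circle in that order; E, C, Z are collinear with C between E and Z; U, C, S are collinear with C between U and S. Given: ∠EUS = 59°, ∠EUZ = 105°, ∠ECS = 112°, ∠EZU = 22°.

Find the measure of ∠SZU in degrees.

∠SZU = 81°

1. ∠EZS = 59°  [same arc ES]
2. ∠UCZ = 112°  [vertical angles at C]
3. ∠SCZ = 68°  [linear pair at C on EZ]
4. ∠SUZ = 46°  [△UCZ]
5. ∠USZ = 53°  [△ZCS]
6. ∠SZU = 81°  [△UZS]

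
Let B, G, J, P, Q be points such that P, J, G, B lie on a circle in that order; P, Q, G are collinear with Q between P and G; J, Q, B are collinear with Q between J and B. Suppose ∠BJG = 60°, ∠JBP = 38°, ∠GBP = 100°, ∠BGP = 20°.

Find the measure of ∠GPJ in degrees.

∠GPJ = 62°

1. ∠JGP = 38°  [same arc PJ]
2. ∠GJP = 80°  [cyclic PJGB, opposite ∠J+∠B]
3. ∠GPJ = 62°  [△PJG]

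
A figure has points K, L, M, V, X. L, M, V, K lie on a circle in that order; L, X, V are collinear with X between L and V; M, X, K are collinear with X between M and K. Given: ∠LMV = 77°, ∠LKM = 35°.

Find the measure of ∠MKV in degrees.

∠MKV = 68°

1. ∠LVM = 35°  [same arc LM]
2. ∠MLV = 68°  [△LMV]
3. ∠MKV = 68°  [same arc MV]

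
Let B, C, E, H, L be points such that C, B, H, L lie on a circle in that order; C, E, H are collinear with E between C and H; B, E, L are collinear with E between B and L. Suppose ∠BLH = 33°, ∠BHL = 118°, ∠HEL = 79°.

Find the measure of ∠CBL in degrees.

∠CBL = 68°

1. ∠BCH = 33°  [same arc BH]
2. ∠BEC = 79°  [vertical angles at E]
3. ∠CBL = 68°  [△CEB]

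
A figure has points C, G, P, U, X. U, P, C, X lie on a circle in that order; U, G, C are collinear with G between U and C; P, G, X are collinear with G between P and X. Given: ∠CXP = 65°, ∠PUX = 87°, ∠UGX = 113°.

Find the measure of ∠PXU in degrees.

∠PXU = 45°

1. ∠PCX = 93°  [cyclic UPCX, opposite ∠U+∠C]
2. ∠CGP = 113°  [vertical angles at G]
3. ∠CPX = 22°  [△PCX]
4. ∠PCU = 45°  [△PGC]
5. ∠PXU = 45°  [same arc UP]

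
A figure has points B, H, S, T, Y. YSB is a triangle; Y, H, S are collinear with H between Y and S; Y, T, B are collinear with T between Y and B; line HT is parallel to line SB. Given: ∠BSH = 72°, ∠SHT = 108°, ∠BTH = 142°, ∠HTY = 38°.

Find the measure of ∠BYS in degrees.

1. ∠BSY = 72°  [H on ray SY]
2. ∠SBY = 38°  [HT∥SB, corresponding at T]
3. ∠BYS = 70°  [△YSB]

∠BYS = 70°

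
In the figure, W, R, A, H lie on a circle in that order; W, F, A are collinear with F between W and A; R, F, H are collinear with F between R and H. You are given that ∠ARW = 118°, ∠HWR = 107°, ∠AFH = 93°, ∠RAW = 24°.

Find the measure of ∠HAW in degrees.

∠HAW = 49°

1. ∠AWR = 38°  [△WRA]
2. ∠AHR = 38°  [same arc RA]
3. ∠HAW = 49°  [△AFH]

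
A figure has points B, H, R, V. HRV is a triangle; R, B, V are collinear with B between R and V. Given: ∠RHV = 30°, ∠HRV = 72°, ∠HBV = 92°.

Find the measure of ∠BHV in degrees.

1. ∠HVR = 78°  [△HRV]
2. ∠BVH = 78°  [B on ray VR]
3. ∠BHV = 10°  [△HBV]

∠BHV = 10°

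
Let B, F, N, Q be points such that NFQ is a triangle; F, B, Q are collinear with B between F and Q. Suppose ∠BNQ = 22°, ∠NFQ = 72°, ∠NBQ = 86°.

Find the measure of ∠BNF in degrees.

∠BNF = 14°

1. ∠BFN = 72°  [B on ray FQ]
2. ∠FBN = 94°  [linear pair at B on FQ]
3. ∠BNF = 14°  [△NFB]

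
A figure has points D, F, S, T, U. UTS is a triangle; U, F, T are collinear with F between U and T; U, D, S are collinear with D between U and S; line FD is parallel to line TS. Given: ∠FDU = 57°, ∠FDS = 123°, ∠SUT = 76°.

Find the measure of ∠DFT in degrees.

∠DFT = 133°

1. ∠TSU = 57°  [FD∥TS, corresponding at D]
2. ∠STU = 47°  [△UTS]
3. ∠DFU = 47°  [FD∥TS, corresponding at F]
4. ∠DFT = 133°  [linear pair at F on UT]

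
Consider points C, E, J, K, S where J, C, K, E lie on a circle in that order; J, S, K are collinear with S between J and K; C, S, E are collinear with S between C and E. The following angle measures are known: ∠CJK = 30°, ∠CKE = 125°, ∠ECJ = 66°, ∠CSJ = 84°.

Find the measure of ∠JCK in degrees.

∠JCK = 91°

1. ∠CEK = 30°  [same arc CK]
2. ∠ECK = 25°  [△CKE]
3. ∠CSK = 96°  [linear pair at S on JK]
4. ∠CKJ = 59°  [△CSK]
5. ∠JCK = 91°  [△JCK]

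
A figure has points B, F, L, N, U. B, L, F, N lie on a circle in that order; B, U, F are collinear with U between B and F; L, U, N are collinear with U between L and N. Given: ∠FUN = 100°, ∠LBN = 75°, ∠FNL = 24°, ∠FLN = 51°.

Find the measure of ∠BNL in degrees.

∠BNL = 49°

1. ∠BUN = 80°  [linear pair at U on BF]
2. ∠FBN = 51°  [same arc FN]
3. ∠BNL = 49°  [△BUN]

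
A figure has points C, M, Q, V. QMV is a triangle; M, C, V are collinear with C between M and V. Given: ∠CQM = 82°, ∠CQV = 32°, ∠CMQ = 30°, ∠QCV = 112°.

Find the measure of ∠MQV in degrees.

∠MQV = 114°

1. ∠CVQ = 36°  [△QCV]
2. ∠QMV = 30°  [C on ray MV]
3. ∠MVQ = 36°  [C on ray VM]
4. ∠MQV = 114°  [△QMV]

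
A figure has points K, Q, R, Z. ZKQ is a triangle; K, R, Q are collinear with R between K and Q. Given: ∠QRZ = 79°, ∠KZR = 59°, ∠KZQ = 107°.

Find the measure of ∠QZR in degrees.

∠QZR = 48°

1. ∠KRZ = 101°  [linear pair at R on KQ]
2. ∠RKZ = 20°  [△ZKR]
3. ∠QKZ = 20°  [R on ray KQ]
4. ∠KQZ = 53°  [△ZKQ]
5. ∠RQZ = 53°  [R on ray QK]
6. ∠QZR = 48°  [△ZRQ]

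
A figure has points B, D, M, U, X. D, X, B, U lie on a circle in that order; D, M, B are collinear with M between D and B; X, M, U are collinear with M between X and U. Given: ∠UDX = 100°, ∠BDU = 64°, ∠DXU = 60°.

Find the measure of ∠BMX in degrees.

1. ∠DUX = 20°  [△DXU]
2. ∠BXU = 64°  [same arc BU]
3. ∠DBX = 20°  [same arc DX]
4. ∠BMX = 96°  [△XMB]

∠BMX = 96°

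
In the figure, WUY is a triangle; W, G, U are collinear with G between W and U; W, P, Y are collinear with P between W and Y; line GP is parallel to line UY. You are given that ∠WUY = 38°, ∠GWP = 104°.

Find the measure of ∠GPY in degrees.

∠GPY = 142°

1. ∠PGW = 38°  [GP∥UY, corresponding at G]
2. ∠GPW = 38°  [△WGP]
3. ∠GPY = 142°  [linear pair at P on WY]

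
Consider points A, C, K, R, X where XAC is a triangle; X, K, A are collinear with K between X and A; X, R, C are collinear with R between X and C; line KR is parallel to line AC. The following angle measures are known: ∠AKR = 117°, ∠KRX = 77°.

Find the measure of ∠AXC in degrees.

∠AXC = 40°

1. ∠RKX = 63°  [linear pair at K on XA]
2. ∠KXR = 40°  [△XKR]
3. ∠AXC = 40°  [K on XA, R on XC]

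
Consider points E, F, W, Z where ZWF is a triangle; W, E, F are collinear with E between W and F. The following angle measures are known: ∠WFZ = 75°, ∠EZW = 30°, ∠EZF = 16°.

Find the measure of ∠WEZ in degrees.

∠WEZ = 91°

1. ∠EFZ = 75°  [E on ray FW]
2. ∠FEZ = 89°  [△ZEF]
3. ∠WEZ = 91°  [linear pair at E on WF]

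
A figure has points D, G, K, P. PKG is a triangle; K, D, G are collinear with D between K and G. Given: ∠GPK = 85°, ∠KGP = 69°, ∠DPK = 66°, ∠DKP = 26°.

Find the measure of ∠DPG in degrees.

∠DPG = 19°

1. ∠DGP = 69°  [D on ray GK]
2. ∠KDP = 88°  [△PKD]
3. ∠GDP = 92°  [linear pair at D on KG]
4. ∠DPG = 19°  [△PDG]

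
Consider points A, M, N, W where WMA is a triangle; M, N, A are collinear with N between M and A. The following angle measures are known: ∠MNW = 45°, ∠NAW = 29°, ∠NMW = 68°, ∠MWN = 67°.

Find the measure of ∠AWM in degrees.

1. ∠MAW = 29°  [N on ray AM]
2. ∠AMW = 68°  [N on ray MA]
3. ∠AWM = 83°  [△WMA]

∠AWM = 83°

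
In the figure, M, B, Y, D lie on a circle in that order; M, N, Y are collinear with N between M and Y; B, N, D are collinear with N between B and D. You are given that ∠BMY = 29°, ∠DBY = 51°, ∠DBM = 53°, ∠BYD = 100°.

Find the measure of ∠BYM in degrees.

1. ∠BNM = 98°  [△MNB]
2. ∠BNY = 82°  [linear pair at N on MY]
3. ∠BYM = 47°  [△BNY]

∠BYM = 47°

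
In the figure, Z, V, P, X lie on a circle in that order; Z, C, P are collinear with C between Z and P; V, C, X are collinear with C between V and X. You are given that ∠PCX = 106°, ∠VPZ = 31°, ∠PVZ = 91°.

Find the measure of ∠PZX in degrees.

∠PZX = 75°

1. ∠XCZ = 74°  [linear pair at C on ZP]
2. ∠VXZ = 31°  [same arc ZV]
3. ∠PZX = 75°  [△ZCX]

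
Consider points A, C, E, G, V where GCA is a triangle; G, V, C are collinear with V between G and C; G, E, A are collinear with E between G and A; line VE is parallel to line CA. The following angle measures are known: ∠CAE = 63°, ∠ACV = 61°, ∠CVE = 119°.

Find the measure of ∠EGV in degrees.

1. ∠CAG = 63°  [E on ray AG]
2. ∠EVG = 61°  [linear pair at V on GC]
3. ∠GEV = 63°  [VE∥CA, corresponding at E]
4. ∠EGV = 56°  [△GVE]

∠EGV = 56°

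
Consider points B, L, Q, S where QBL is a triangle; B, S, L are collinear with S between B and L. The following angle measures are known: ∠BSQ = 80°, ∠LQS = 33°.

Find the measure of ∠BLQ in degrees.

∠BLQ = 47°

1. ∠LSQ = 100°  [linear pair at S on BL]
2. ∠QLS = 47°  [△QSL]
3. ∠BLQ = 47°  [S on ray LB]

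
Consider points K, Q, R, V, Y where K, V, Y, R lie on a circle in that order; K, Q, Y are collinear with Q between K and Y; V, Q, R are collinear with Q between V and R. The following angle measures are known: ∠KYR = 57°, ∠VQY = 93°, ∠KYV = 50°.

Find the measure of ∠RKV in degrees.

∠RKV = 73°

1. ∠KVR = 57°  [same arc KR]
2. ∠KRV = 50°  [same arc KV]
3. ∠RKV = 73°  [△KVR]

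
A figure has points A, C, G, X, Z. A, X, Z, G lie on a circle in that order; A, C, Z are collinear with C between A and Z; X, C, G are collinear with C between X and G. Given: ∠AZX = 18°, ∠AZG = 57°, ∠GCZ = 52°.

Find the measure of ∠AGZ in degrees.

∠AGZ = 89°

1. ∠AGX = 18°  [same arc AX]
2. ∠ACG = 128°  [linear pair at C on AZ]
3. ∠GAZ = 34°  [△ACG]
4. ∠AGZ = 89°  [△AZG]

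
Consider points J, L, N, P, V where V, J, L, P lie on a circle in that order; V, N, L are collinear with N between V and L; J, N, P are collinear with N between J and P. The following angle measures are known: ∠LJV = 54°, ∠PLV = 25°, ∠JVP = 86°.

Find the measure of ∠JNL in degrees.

∠JNL = 82°

1. ∠LPV = 126°  [cyclic VJLP, opposite ∠J+∠P]
2. ∠PJV = 25°  [same arc VP]
3. ∠LVP = 29°  [△VLP]
4. ∠JPV = 69°  [△VJP]
5. ∠LJP = 29°  [same arc LP]
6. ∠JLV = 69°  [same arc VJ]
7. ∠JNL = 82°  [△JNL]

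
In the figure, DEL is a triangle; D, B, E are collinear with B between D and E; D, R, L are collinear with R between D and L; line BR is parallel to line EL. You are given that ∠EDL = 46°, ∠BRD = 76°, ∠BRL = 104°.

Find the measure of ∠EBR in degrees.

1. ∠BDR = 46°  [B on DE, R on DL]
2. ∠DBR = 58°  [△DBR]
3. ∠EBR = 122°  [linear pair at B on DE]

∠EBR = 122°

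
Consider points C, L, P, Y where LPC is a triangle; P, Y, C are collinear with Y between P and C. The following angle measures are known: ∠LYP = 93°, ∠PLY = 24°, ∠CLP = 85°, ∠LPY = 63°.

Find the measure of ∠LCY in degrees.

1. ∠CPL = 63°  [Y on ray PC]
2. ∠LCP = 32°  [△LPC]
3. ∠LCY = 32°  [Y on ray CP]

∠LCY = 32°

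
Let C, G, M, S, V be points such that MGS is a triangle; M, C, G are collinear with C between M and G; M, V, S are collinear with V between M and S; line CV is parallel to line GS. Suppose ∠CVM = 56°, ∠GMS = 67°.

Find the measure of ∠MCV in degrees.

1. ∠GSM = 56°  [CV∥GS, corresponding at V]
2. ∠MGS = 57°  [△MGS]
3. ∠MCV = 57°  [CV∥GS, corresponding at C]

∠MCV = 57°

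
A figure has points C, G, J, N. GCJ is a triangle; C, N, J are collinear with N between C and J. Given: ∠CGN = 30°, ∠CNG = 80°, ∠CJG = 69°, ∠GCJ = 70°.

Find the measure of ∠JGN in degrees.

∠JGN = 11°

1. ∠GNJ = 100°  [linear pair at N on CJ]
2. ∠GJN = 69°  [N on ray JC]
3. ∠JGN = 11°  [△GNJ]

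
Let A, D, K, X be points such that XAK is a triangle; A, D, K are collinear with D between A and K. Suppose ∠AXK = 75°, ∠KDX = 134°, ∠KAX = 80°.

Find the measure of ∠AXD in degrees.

1. ∠ADX = 46°  [linear pair at D on AK]
2. ∠DAX = 80°  [D on ray AK]
3. ∠AXD = 54°  [△XAD]

∠AXD = 54°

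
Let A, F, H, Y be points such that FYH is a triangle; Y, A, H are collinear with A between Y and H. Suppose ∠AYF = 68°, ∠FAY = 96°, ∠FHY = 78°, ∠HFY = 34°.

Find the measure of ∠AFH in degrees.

1. ∠FAH = 84°  [linear pair at A on YH]
2. ∠AHF = 78°  [A on ray HY]
3. ∠AFH = 18°  [△FAH]

∠AFH = 18°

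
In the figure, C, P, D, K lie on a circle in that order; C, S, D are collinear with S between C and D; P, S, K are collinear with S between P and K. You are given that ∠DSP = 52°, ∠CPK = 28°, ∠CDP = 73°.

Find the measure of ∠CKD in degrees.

1. ∠CSK = 52°  [vertical angles at S]
2. ∠CDK = 28°  [same arc CK]
3. ∠CKP = 73°  [same arc CP]
4. ∠DCK = 55°  [△CSK]
5. ∠CKD = 97°  [△CDK]

∠CKD = 97°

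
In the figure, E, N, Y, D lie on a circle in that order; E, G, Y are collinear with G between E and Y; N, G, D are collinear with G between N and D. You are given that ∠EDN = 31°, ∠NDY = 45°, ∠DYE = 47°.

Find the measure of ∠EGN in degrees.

∠EGN = 88°

1. ∠NEY = 45°  [same arc NY]
2. ∠DNE = 47°  [same arc ED]
3. ∠EGN = 88°  [△EGN]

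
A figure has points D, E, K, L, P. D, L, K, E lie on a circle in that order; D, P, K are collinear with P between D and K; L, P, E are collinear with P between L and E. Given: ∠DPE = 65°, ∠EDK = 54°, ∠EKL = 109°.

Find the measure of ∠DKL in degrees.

1. ∠KPL = 65°  [vertical angles at P]
2. ∠ELK = 54°  [same arc KE]
3. ∠DKL = 61°  [△LPK]

∠DKL = 61°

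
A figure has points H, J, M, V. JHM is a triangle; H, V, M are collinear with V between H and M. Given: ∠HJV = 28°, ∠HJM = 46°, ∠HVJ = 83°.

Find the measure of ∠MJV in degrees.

1. ∠JHV = 69°  [△JHV]
2. ∠JVM = 97°  [linear pair at V on HM]
3. ∠JHM = 69°  [V on ray HM]
4. ∠HMJ = 65°  [△JHM]
5. ∠JMV = 65°  [V on ray MH]
6. ∠MJV = 18°  [△JVM]

∠MJV = 18°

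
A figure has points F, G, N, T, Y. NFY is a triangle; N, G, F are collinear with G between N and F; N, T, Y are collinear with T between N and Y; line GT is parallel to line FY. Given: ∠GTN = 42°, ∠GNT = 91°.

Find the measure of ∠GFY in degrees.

∠GFY = 47°

1. ∠NGT = 47°  [△NGT]
2. ∠FGT = 133°  [linear pair at G on NF]
3. ∠GFY = 47°  [GT∥FY, co-interior at F–G]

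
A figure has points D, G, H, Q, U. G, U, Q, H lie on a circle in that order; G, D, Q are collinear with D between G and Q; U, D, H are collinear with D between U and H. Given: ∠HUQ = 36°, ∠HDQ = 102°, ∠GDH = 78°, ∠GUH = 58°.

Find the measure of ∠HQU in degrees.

1. ∠HGQ = 36°  [same arc QH]
2. ∠GHU = 66°  [△GDH]
3. ∠HGU = 56°  [△GUH]
4. ∠HQU = 124°  [cyclic GUQH, opposite ∠G+∠Q]

∠HQU = 124°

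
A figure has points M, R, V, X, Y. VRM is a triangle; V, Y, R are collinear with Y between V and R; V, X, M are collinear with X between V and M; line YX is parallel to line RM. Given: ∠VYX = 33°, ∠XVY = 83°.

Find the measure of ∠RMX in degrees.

∠RMX = 64°

1. ∠VXY = 64°  [△VYX]
2. ∠MXY = 116°  [linear pair at X on VM]
3. ∠RMX = 64°  [YX∥RM, co-interior at M–X]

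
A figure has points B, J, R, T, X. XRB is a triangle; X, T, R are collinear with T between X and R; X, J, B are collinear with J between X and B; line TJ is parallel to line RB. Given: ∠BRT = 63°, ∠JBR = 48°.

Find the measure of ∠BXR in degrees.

∠BXR = 69°

1. ∠BRX = 63°  [T on ray RX]
2. ∠RBX = 48°  [J on ray BX]
3. ∠BXR = 69°  [△XRB]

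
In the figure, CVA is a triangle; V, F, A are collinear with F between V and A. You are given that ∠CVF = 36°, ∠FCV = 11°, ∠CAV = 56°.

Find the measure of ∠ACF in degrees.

∠ACF = 77°

1. ∠CFV = 133°  [△CVF]
2. ∠CAF = 56°  [F on ray AV]
3. ∠AFC = 47°  [linear pair at F on VA]
4. ∠ACF = 77°  [△CFA]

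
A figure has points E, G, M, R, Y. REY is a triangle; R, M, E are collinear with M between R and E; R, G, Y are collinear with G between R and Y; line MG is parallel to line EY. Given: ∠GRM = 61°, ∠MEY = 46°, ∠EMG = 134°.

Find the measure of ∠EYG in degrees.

1. ∠ERY = 61°  [M on RE, G on RY]
2. ∠REY = 46°  [M on ray ER]
3. ∠EYR = 73°  [△REY]
4. ∠EYG = 73°  [G on ray YR]

∠EYG = 73°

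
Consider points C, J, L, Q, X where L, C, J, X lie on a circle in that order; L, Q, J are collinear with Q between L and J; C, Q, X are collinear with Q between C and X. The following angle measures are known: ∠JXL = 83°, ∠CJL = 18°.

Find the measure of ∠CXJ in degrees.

1. ∠JCL = 97°  [cyclic LCJX, opposite ∠C+∠X]
2. ∠CLJ = 65°  [△LCJ]
3. ∠CXJ = 65°  [same arc CJ]

∠CXJ = 65°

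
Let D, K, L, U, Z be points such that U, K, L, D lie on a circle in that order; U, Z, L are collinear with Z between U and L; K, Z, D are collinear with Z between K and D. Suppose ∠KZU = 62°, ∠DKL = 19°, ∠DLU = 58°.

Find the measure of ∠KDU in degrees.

∠KDU = 43°

1. ∠DZL = 62°  [vertical angles at Z]
2. ∠DUL = 19°  [same arc LD]
3. ∠DZU = 118°  [linear pair at Z on UL]
4. ∠KDU = 43°  [△UZD]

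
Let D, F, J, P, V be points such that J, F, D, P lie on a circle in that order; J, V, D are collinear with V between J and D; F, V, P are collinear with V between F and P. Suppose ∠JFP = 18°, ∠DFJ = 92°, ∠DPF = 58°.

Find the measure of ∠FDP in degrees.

∠FDP = 48°

1. ∠JDP = 18°  [same arc JP]
2. ∠DPJ = 88°  [cyclic JFDP, opposite ∠F+∠P]
3. ∠DJP = 74°  [△JDP]
4. ∠DFP = 74°  [same arc DP]
5. ∠FDP = 48°  [△FDP]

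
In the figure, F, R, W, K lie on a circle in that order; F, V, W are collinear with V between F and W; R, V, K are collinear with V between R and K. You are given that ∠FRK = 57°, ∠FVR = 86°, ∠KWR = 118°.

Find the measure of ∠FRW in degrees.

∠FRW = 82°

1. ∠RFW = 37°  [△FVR]
2. ∠KFR = 62°  [cyclic FRWK, opposite ∠F+∠W]
3. ∠FKR = 61°  [△FRK]
4. ∠FWR = 61°  [same arc FR]
5. ∠FRW = 82°  [△FRW]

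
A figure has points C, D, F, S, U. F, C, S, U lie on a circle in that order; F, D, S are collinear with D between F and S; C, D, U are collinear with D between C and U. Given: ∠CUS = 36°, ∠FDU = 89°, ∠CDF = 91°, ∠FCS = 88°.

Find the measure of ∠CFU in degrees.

∠CFU = 71°

1. ∠CFS = 36°  [same arc CS]
2. ∠FCU = 53°  [△FDC]
3. ∠CSF = 56°  [△FCS]
4. ∠CUF = 56°  [same arc FC]
5. ∠CFU = 71°  [△FCU]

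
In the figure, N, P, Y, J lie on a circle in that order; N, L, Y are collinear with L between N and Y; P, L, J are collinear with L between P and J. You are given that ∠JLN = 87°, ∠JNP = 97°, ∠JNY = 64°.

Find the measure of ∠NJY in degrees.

1. ∠NJP = 29°  [△NLJ]
2. ∠JPN = 54°  [△NPJ]
3. ∠JYN = 54°  [same arc NJ]
4. ∠NJY = 62°  [△NYJ]

∠NJY = 62°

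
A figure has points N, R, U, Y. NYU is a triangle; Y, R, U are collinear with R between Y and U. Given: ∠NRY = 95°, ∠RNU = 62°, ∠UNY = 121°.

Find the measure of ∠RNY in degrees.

1. ∠NRU = 85°  [linear pair at R on YU]
2. ∠NUR = 33°  [△NRU]
3. ∠NUY = 33°  [R on ray UY]
4. ∠NYU = 26°  [△NYU]
5. ∠NYR = 26°  [R on ray YU]
6. ∠RNY = 59°  [△NYR]

∠RNY = 59°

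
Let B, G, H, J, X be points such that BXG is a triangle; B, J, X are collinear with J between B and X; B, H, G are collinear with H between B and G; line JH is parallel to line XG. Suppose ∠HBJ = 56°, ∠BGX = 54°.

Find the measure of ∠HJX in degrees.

∠HJX = 110°

1. ∠GBX = 56°  [J on BX, H on BG]
2. ∠BXG = 70°  [△BXG]
3. ∠BJH = 70°  [JH∥XG, corresponding at J]
4. ∠HJX = 110°  [linear pair at J on BX]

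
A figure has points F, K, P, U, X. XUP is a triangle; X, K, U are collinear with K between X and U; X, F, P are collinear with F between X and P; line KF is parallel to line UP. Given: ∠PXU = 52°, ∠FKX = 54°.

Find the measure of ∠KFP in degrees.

1. ∠FXK = 52°  [K on XU, F on XP]
2. ∠KFX = 74°  [△XKF]
3. ∠KFP = 106°  [linear pair at F on XP]

∠KFP = 106°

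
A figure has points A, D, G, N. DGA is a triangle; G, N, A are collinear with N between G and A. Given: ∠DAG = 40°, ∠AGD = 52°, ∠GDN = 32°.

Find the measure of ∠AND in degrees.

1. ∠DGN = 52°  [N on ray GA]
2. ∠DNG = 96°  [△DGN]
3. ∠AND = 84°  [linear pair at N on GA]

∠AND = 84°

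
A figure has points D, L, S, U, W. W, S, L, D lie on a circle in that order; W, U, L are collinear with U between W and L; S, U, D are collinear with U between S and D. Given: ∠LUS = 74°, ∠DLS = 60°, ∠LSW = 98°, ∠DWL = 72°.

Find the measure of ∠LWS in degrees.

1. ∠DUW = 74°  [vertical angles at U]
2. ∠SUW = 106°  [linear pair at U on WL]
3. ∠DWS = 120°  [cyclic WSLD, opposite ∠W+∠L]
4. ∠SDW = 34°  [△WUD]
5. ∠DSW = 26°  [△WSD]
6. ∠LWS = 48°  [△WUS]

∠LWS = 48°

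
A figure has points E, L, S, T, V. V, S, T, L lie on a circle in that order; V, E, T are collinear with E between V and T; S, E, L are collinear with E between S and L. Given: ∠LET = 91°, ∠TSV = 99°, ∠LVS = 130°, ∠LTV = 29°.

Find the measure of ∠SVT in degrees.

1. ∠SEV = 91°  [vertical angles at E]
2. ∠LSV = 29°  [same arc VL]
3. ∠SVT = 60°  [△VES]

∠SVT = 60°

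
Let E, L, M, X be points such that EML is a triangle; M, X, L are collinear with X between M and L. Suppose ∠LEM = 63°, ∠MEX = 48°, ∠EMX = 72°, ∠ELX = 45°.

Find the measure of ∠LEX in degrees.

∠LEX = 15°

1. ∠EXM = 60°  [△EMX]
2. ∠EXL = 120°  [linear pair at X on ML]
3. ∠LEX = 15°  [△EXL]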